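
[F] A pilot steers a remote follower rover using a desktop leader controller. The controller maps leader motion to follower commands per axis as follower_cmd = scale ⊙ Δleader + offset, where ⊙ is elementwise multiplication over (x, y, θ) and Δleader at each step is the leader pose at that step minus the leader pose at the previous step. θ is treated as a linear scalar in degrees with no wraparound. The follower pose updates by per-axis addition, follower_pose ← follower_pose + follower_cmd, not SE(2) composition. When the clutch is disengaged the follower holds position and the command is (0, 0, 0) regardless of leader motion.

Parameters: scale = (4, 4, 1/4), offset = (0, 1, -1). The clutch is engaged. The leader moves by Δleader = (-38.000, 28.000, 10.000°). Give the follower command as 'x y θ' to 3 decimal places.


axis x: 4·-38.000 + 0 = -152.000
axis y: 4·28.000 + 1 = 113.000
axis θ: 1/4·10.000 + -1 = 1.500

-152.000 113.000 1.500


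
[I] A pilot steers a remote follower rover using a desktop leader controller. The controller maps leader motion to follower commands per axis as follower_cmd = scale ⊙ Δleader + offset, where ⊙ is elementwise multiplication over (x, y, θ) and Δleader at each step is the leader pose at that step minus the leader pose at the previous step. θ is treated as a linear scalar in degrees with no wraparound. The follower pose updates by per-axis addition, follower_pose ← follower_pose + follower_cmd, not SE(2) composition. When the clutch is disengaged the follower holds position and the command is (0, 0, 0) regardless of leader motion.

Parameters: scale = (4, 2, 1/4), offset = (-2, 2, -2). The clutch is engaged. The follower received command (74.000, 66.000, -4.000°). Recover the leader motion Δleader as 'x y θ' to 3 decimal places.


19.000 32.000 -8.000

axis x: (74.000 − -2) / (4) = 19.000
axis y: (66.000 − 2) / (2) = 32.000
axis θ: (-4.000 − -2) / (1/4) = -8.000


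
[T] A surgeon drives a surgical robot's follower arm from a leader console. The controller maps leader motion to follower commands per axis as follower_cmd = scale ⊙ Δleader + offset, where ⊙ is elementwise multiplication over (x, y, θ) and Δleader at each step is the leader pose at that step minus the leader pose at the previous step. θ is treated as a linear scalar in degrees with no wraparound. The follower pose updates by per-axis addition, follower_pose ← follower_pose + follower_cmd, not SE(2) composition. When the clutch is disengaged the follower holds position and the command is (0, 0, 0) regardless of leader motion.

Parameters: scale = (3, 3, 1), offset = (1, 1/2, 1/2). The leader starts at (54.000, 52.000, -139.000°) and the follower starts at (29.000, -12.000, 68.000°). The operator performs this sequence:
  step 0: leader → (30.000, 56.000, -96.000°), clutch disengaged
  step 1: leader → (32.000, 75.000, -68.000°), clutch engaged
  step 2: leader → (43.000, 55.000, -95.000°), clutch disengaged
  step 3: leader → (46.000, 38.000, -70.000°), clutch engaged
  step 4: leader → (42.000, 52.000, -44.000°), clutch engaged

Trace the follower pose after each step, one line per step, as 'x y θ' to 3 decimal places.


step 0: Δleader=(-24.000, 4.000, 43.000°), disengaged; cmd=(0,0,0) → follower holds at (29.000, -12.000, 68.000°)
step 1: Δleader=(2.000, 19.000, 28.000°), engaged; cmd=(7.000, 57.500, 28.500°) → follower=(36.000, 45.500, 96.500°)
step 2: Δleader=(11.000, -20.000, -27.000°), disengaged; cmd=(0,0,0) → follower holds at (36.000, 45.500, 96.500°)
step 3: Δleader=(3.000, -17.000, 25.000°), engaged; cmd=(10.000, -50.500, 25.500°) → follower=(46.000, -5.000, 122.000°)
step 4: Δleader=(-4.000, 14.000, 26.000°), engaged; cmd=(-11.000, 42.500, 26.500°) → follower=(35.000, 37.500, 148.500°)

29.000 -12.000 68.000
36.000 45.500 96.500
36.000 45.500 96.500
46.000 -5.000 122.000
35.000 37.500 148.500


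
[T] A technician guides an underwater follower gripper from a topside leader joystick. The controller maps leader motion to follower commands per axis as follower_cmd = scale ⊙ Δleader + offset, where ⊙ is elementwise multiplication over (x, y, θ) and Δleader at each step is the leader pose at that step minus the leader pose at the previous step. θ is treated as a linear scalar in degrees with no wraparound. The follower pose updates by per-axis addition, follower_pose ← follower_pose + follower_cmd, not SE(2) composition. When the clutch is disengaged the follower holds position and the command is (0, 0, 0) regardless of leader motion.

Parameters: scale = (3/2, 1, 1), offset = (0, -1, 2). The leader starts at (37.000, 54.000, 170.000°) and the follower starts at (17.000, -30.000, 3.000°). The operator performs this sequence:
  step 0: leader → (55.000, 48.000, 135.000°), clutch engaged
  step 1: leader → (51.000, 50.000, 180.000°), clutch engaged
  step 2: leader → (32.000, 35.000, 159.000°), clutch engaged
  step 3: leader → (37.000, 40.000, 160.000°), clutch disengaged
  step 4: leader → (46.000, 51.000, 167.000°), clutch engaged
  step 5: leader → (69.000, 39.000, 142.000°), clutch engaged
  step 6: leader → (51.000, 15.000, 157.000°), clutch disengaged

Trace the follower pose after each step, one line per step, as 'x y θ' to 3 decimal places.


step 0: Δleader=(18.000, -6.000, -35.000°), engaged; cmd=(27.000, -7.000, -33.000°) → follower=(44.000, -37.000, -30.000°)
step 1: Δleader=(-4.000, 2.000, 45.000°), engaged; cmd=(-6.000, 1.000, 47.000°) → follower=(38.000, -36.000, 17.000°)
step 2: Δleader=(-19.000, -15.000, -21.000°), engaged; cmd=(-28.500, -16.000, -19.000°) → follower=(9.500, -52.000, -2.000°)
step 3: Δleader=(5.000, 5.000, 1.000°), disengaged; cmd=(0,0,0) → follower holds at (9.500, -52.000, -2.000°)
step 4: Δleader=(9.000, 11.000, 7.000°), engaged; cmd=(13.500, 10.000, 9.000°) → follower=(23.000, -42.000, 7.000°)
step 5: Δleader=(23.000, -12.000, -25.000°), engaged; cmd=(34.500, -13.000, -23.000°) → follower=(57.500, -55.000, -16.000°)
step 6: Δleader=(-18.000, -24.000, 15.000°), disengaged; cmd=(0,0,0) → follower holds at (57.500, -55.000, -16.000°)

44.000 -37.000 -30.000
38.000 -36.000 17.000
9.500 -52.000 -2.000
9.500 -52.000 -2.000
23.000 -42.000 7.000
57.500 -55.000 -16.000
57.500 -55.000 -16.000


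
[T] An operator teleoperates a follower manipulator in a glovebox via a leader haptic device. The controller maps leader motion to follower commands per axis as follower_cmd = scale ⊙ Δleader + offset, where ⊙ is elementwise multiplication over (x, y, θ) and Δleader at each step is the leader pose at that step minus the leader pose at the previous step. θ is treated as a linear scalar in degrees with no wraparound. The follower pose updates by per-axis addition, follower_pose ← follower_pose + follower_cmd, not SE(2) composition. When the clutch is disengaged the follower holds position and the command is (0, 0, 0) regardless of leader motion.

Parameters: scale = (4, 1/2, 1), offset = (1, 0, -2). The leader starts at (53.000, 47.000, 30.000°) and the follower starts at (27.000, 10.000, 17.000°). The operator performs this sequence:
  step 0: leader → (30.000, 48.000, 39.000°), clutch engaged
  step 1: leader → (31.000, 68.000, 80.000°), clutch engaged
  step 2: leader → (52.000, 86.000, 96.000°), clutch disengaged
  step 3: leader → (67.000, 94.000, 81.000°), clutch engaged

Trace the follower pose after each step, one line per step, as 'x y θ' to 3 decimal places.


step 0: Δleader=(-23.000, 1.000, 9.000°), engaged; cmd=(-91.000, 0.500, 7.000°) → follower=(-64.000, 10.500, 24.000°)
step 1: Δleader=(1.000, 20.000, 41.000°), engaged; cmd=(5.000, 10.000, 39.000°) → follower=(-59.000, 20.500, 63.000°)
step 2: Δleader=(21.000, 18.000, 16.000°), disengaged; cmd=(0,0,0) → follower holds at (-59.000, 20.500, 63.000°)
step 3: Δleader=(15.000, 8.000, -15.000°), engaged; cmd=(61.000, 4.000, -17.000°) → follower=(2.000, 24.500, 46.000°)

-64.000 10.500 24.000
-59.000 20.500 63.000
-59.000 20.500 63.000
2.000 24.500 46.000


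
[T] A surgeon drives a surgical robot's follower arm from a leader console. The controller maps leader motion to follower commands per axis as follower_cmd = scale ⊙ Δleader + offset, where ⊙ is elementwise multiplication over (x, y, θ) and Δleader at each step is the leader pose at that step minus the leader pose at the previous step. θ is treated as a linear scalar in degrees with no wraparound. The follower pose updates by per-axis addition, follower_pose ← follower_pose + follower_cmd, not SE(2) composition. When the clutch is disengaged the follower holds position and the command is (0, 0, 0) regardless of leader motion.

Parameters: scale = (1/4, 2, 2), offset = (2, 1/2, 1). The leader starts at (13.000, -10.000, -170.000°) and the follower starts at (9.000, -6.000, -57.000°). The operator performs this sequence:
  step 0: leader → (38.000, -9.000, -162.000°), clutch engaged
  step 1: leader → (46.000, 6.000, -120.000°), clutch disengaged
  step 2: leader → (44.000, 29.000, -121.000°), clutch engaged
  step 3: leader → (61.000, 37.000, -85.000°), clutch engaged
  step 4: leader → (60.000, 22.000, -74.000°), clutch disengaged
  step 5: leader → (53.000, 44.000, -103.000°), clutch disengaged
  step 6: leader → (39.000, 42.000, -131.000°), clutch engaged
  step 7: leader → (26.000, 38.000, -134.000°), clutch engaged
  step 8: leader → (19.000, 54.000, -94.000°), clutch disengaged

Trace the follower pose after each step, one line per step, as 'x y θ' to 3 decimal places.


17.250 -3.500 -40.000
17.250 -3.500 -40.000
18.750 43.000 -41.000
25.000 59.500 32.000
25.000 59.500 32.000
25.000 59.500 32.000
23.500 56.000 -23.000
22.250 48.500 -28.000
22.250 48.500 -28.000

step 0: Δleader=(25.000, 1.000, 8.000°), engaged; cmd=(8.250, 2.500, 17.000°) → follower=(17.250, -3.500, -40.000°)
step 1: Δleader=(8.000, 15.000, 42.000°), disengaged; cmd=(0,0,0) → follower holds at (17.250, -3.500, -40.000°)
step 2: Δleader=(-2.000, 23.000, -1.000°), engaged; cmd=(1.500, 46.500, -1.000°) → follower=(18.750, 43.000, -41.000°)
step 3: Δleader=(17.000, 8.000, 36.000°), engaged; cmd=(6.250, 16.500, 73.000°) → follower=(25.000, 59.500, 32.000°)
step 4: Δleader=(-1.000, -15.000, 11.000°), disengaged; cmd=(0,0,0) → follower holds at (25.000, 59.500, 32.000°)
step 5: Δleader=(-7.000, 22.000, -29.000°), disengaged; cmd=(0,0,0) → follower holds at (25.000, 59.500, 32.000°)
step 6: Δleader=(-14.000, -2.000, -28.000°), engaged; cmd=(-1.500, -3.500, -55.000°) → follower=(23.500, 56.000, -23.000°)
step 7: Δleader=(-13.000, -4.000, -3.000°), engaged; cmd=(-1.250, -7.500, -5.000°) → follower=(22.250, 48.500, -28.000°)
step 8: Δleader=(-7.000, 16.000, 40.000°), disengaged; cmd=(0,0,0) → follower holds at (22.250, 48.500, -28.000°)


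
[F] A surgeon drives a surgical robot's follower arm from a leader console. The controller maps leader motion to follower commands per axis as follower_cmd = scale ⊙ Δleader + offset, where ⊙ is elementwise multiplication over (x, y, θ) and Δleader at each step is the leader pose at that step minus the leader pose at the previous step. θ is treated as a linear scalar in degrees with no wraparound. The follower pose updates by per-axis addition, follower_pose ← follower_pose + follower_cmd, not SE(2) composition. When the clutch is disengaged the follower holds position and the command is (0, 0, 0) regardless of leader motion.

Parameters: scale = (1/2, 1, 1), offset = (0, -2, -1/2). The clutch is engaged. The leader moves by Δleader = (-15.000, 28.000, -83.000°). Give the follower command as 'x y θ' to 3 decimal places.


-7.500 26.000 -83.500

axis x: 1/2·-15.000 + 0 = -7.500
axis y: 1·28.000 + -2 = 26.000
axis θ: 1·-83.000 + -1/2 = -83.500


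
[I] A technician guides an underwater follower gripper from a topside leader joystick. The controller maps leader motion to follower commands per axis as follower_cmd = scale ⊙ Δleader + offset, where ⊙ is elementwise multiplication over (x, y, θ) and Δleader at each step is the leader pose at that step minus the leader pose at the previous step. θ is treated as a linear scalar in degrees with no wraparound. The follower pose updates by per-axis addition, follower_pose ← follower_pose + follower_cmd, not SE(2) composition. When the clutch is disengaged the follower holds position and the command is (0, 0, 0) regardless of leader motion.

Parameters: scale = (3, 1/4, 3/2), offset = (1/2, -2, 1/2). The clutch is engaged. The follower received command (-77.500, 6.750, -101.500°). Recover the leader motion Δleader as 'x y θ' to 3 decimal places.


axis x: (-77.500 − 1/2) / (3) = -26.000
axis y: (6.750 − -2) / (1/4) = 35.000
axis θ: (-101.500 − 1/2) / (3/2) = -68.000

-26.000 35.000 -68.000


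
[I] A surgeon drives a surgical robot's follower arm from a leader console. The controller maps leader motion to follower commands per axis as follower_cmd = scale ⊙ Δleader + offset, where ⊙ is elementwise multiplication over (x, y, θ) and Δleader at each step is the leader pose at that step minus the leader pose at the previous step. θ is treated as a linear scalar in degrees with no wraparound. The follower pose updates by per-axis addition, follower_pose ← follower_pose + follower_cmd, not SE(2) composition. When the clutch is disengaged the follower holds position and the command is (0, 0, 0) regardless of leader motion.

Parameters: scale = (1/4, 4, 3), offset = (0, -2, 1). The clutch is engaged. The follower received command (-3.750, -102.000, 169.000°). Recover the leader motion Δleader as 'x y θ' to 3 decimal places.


-15.000 -25.000 56.000

axis x: (-3.750 − 0) / (1/4) = -15.000
axis y: (-102.000 − -2) / (4) = -25.000
axis θ: (169.000 − 1) / (3) = 56.000


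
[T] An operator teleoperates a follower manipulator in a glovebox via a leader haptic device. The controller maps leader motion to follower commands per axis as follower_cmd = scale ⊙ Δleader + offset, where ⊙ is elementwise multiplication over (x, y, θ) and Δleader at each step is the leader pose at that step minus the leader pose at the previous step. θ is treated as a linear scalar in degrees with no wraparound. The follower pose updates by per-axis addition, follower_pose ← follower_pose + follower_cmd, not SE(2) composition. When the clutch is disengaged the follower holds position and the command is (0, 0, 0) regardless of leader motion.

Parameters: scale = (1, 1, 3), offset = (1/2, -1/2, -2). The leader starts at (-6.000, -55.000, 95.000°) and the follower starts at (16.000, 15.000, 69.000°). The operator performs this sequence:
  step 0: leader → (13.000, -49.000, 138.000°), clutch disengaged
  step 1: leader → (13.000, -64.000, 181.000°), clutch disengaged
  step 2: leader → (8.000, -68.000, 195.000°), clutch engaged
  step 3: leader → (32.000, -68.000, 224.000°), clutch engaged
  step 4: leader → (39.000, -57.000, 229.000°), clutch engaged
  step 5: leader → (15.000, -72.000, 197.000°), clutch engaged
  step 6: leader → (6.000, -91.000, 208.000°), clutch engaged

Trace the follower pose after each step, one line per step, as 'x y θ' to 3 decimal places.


step 0: Δleader=(19.000, 6.000, 43.000°), disengaged; cmd=(0,0,0) → follower holds at (16.000, 15.000, 69.000°)
step 1: Δleader=(0.000, -15.000, 43.000°), disengaged; cmd=(0,0,0) → follower holds at (16.000, 15.000, 69.000°)
step 2: Δleader=(-5.000, -4.000, 14.000°), engaged; cmd=(-4.500, -4.500, 40.000°) → follower=(11.500, 10.500, 109.000°)
step 3: Δleader=(24.000, 0.000, 29.000°), engaged; cmd=(24.500, -0.500, 85.000°) → follower=(36.000, 10.000, 194.000°)
step 4: Δleader=(7.000, 11.000, 5.000°), engaged; cmd=(7.500, 10.500, 13.000°) → follower=(43.500, 20.500, 207.000°)
step 5: Δleader=(-24.000, -15.000, -32.000°), engaged; cmd=(-23.500, -15.500, -98.000°) → follower=(20.000, 5.000, 109.000°)
step 6: Δleader=(-9.000, -19.000, 11.000°), engaged; cmd=(-8.500, -19.500, 31.000°) → follower=(11.500, -14.500, 140.000°)

16.000 15.000 69.000
16.000 15.000 69.000
11.500 10.500 109.000
36.000 10.000 194.000
43.500 20.500 207.000
20.000 5.000 109.000
11.500 -14.500 140.000


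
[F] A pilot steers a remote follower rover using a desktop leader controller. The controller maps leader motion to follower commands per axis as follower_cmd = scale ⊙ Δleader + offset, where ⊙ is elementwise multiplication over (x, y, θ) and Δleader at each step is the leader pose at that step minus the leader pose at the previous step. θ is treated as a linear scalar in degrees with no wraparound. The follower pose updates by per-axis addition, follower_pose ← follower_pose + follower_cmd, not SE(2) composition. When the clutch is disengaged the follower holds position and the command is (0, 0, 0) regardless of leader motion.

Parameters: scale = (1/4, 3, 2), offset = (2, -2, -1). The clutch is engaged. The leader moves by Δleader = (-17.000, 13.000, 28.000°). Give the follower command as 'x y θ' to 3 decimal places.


-2.250 37.000 55.000

axis x: 1/4·-17.000 + 2 = -2.250
axis y: 3·13.000 + -2 = 37.000
axis θ: 2·28.000 + -1 = 55.000


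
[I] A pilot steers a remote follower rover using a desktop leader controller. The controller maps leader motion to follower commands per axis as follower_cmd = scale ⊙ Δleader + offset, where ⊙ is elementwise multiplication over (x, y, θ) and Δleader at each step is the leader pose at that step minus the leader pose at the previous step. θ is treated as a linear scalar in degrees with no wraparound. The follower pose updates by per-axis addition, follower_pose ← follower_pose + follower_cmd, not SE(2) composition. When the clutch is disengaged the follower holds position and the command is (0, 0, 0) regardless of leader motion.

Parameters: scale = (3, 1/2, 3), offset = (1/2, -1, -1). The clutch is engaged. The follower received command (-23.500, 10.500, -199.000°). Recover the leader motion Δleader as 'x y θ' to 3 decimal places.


-8.000 23.000 -66.000

axis x: (-23.500 − 1/2) / (3) = -8.000
axis y: (10.500 − -1) / (1/2) = 23.000
axis θ: (-199.000 − -1) / (3) = -66.000


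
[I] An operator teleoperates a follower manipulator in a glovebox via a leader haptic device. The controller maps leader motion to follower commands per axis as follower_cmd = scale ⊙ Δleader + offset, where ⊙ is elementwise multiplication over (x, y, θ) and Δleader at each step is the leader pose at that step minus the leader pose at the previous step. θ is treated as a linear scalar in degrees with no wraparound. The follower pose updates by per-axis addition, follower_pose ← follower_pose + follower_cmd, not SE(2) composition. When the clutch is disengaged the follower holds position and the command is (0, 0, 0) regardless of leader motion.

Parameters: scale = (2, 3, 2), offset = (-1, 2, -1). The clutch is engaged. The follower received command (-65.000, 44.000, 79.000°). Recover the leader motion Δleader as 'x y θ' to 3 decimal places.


-32.000 14.000 40.000

axis x: (-65.000 − -1) / (2) = -32.000
axis y: (44.000 − 2) / (3) = 14.000
axis θ: (79.000 − -1) / (2) = 40.000


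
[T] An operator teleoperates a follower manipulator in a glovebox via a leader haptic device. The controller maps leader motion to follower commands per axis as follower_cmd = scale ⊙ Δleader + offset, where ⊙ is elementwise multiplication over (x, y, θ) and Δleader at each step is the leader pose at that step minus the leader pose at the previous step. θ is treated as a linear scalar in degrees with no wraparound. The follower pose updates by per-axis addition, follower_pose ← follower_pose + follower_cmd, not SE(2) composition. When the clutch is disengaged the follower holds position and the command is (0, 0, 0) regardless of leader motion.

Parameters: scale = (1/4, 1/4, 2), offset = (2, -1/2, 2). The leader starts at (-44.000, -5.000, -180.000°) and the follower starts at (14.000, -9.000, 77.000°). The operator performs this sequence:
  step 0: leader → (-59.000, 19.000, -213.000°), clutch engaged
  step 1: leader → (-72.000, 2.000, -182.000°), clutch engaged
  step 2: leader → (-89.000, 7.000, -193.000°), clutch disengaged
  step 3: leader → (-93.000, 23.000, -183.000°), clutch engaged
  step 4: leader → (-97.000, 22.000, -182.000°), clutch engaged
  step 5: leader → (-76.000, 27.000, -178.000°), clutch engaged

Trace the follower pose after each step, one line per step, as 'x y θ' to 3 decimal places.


12.250 -3.500 13.000
11.000 -8.250 77.000
11.000 -8.250 77.000
12.000 -4.750 99.000
13.000 -5.500 103.000
20.250 -4.750 113.000

step 0: Δleader=(-15.000, 24.000, -33.000°), engaged; cmd=(-1.750, 5.500, -64.000°) → follower=(12.250, -3.500, 13.000°)
step 1: Δleader=(-13.000, -17.000, 31.000°), engaged; cmd=(-1.250, -4.750, 64.000°) → follower=(11.000, -8.250, 77.000°)
step 2: Δleader=(-17.000, 5.000, -11.000°), disengaged; cmd=(0,0,0) → follower holds at (11.000, -8.250, 77.000°)
step 3: Δleader=(-4.000, 16.000, 10.000°), engaged; cmd=(1.000, 3.500, 22.000°) → follower=(12.000, -4.750, 99.000°)
step 4: Δleader=(-4.000, -1.000, 1.000°), engaged; cmd=(1.000, -0.750, 4.000°) → follower=(13.000, -5.500, 103.000°)
step 5: Δleader=(21.000, 5.000, 4.000°), engaged; cmd=(7.250, 0.750, 10.000°) → follower=(20.250, -4.750, 113.000°)


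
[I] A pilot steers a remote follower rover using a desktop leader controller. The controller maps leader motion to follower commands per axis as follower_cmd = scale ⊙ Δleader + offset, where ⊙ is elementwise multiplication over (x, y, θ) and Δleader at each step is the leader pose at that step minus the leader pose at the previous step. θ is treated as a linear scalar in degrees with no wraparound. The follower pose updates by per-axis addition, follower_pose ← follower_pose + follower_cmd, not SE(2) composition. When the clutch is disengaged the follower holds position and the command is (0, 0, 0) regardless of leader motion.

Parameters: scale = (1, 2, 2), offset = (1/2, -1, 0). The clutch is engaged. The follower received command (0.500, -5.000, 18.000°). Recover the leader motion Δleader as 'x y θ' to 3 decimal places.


axis x: (0.500 − 1/2) / (1) = 0.000
axis y: (-5.000 − -1) / (2) = -2.000
axis θ: (18.000 − 0) / (2) = 9.000

0.000 -2.000 9.000


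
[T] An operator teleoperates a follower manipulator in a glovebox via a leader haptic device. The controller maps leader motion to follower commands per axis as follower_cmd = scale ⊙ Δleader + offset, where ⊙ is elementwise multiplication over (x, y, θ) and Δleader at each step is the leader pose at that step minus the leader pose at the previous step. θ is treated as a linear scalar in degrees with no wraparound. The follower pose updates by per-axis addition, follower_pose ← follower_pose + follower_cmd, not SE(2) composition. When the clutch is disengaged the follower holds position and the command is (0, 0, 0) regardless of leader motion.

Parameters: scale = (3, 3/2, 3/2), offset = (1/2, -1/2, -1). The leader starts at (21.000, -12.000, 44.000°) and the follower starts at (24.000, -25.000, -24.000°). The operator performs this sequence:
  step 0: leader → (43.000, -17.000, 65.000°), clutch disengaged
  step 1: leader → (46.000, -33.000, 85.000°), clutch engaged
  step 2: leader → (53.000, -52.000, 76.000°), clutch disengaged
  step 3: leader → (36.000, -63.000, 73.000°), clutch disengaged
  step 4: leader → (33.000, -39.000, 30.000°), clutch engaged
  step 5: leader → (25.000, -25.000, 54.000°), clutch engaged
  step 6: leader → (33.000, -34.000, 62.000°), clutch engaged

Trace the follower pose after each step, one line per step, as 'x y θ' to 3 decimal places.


24.000 -25.000 -24.000
33.500 -49.500 5.000
33.500 -49.500 5.000
33.500 -49.500 5.000
25.000 -14.000 -60.500
1.500 6.500 -25.500
26.000 -7.500 -14.500

step 0: Δleader=(22.000, -5.000, 21.000°), disengaged; cmd=(0,0,0) → follower holds at (24.000, -25.000, -24.000°)
step 1: Δleader=(3.000, -16.000, 20.000°), engaged; cmd=(9.500, -24.500, 29.000°) → follower=(33.500, -49.500, 5.000°)
step 2: Δleader=(7.000, -19.000, -9.000°), disengaged; cmd=(0,0,0) → follower holds at (33.500, -49.500, 5.000°)
step 3: Δleader=(-17.000, -11.000, -3.000°), disengaged; cmd=(0,0,0) → follower holds at (33.500, -49.500, 5.000°)
step 4: Δleader=(-3.000, 24.000, -43.000°), engaged; cmd=(-8.500, 35.500, -65.500°) → follower=(25.000, -14.000, -60.500°)
step 5: Δleader=(-8.000, 14.000, 24.000°), engaged; cmd=(-23.500, 20.500, 35.000°) → follower=(1.500, 6.500, -25.500°)
step 6: Δleader=(8.000, -9.000, 8.000°), engaged; cmd=(24.500, -14.000, 11.000°) → follower=(26.000, -7.500, -14.500°)


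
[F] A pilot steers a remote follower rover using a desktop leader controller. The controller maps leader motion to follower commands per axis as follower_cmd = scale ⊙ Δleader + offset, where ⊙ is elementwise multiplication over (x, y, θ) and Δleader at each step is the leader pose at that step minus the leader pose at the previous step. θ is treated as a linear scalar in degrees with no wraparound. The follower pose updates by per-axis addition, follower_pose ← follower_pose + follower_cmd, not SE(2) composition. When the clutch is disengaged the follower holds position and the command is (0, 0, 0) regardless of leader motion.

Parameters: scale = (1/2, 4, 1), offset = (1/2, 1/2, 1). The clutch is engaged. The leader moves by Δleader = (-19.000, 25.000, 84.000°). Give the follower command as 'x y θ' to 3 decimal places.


-9.000 100.500 85.000

axis x: 1/2·-19.000 + 1/2 = -9.000
axis y: 4·25.000 + 1/2 = 100.500
axis θ: 1·84.000 + 1 = 85.000


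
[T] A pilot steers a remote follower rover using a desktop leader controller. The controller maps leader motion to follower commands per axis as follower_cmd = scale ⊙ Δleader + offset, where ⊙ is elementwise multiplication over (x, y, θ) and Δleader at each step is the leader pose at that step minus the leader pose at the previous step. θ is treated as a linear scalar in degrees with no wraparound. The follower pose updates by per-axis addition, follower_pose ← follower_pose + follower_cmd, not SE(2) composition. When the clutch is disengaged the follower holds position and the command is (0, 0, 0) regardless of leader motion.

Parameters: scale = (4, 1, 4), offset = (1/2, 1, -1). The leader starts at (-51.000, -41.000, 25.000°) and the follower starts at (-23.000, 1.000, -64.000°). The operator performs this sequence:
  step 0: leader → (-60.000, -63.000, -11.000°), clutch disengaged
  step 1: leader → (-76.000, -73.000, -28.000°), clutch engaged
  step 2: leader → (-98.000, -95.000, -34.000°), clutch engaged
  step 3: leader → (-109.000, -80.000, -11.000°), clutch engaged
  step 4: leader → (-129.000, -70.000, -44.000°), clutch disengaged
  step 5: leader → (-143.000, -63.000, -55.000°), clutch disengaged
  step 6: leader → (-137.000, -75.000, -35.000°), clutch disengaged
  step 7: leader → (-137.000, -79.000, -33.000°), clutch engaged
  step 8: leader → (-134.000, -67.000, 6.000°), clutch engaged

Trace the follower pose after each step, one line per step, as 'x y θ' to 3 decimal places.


step 0: Δleader=(-9.000, -22.000, -36.000°), disengaged; cmd=(0,0,0) → follower holds at (-23.000, 1.000, -64.000°)
step 1: Δleader=(-16.000, -10.000, -17.000°), engaged; cmd=(-63.500, -9.000, -69.000°) → follower=(-86.500, -8.000, -133.000°)
step 2: Δleader=(-22.000, -22.000, -6.000°), engaged; cmd=(-87.500, -21.000, -25.000°) → follower=(-174.000, -29.000, -158.000°)
step 3: Δleader=(-11.000, 15.000, 23.000°), engaged; cmd=(-43.500, 16.000, 91.000°) → follower=(-217.500, -13.000, -67.000°)
step 4: Δleader=(-20.000, 10.000, -33.000°), disengaged; cmd=(0,0,0) → follower holds at (-217.500, -13.000, -67.000°)
step 5: Δleader=(-14.000, 7.000, -11.000°), disengaged; cmd=(0,0,0) → follower holds at (-217.500, -13.000, -67.000°)
step 6: Δleader=(6.000, -12.000, 20.000°), disengaged; cmd=(0,0,0) → follower holds at (-217.500, -13.000, -67.000°)
step 7: Δleader=(0.000, -4.000, 2.000°), engaged; cmd=(0.500, -3.000, 7.000°) → follower=(-217.000, -16.000, -60.000°)
step 8: Δleader=(3.000, 12.000, 39.000°), engaged; cmd=(12.500, 13.000, 155.000°) → follower=(-204.500, -3.000, 95.000°)

-23.000 1.000 -64.000
-86.500 -8.000 -133.000
-174.000 -29.000 -158.000
-217.500 -13.000 -67.000
-217.500 -13.000 -67.000
-217.500 -13.000 -67.000
-217.500 -13.000 -67.000
-217.000 -16.000 -60.000
-204.500 -3.000 95.000


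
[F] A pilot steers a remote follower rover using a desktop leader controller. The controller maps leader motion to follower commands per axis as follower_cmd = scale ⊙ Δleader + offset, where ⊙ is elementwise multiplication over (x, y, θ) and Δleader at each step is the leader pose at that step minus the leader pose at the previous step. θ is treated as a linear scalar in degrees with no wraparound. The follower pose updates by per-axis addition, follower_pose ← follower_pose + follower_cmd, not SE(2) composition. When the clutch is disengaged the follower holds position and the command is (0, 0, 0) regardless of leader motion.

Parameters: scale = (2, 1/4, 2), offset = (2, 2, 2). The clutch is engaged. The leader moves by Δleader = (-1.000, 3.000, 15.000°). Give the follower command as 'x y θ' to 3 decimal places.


axis x: 2·-1.000 + 2 = 0.000
axis y: 1/4·3.000 + 2 = 2.750
axis θ: 2·15.000 + 2 = 32.000

0.000 2.750 32.000


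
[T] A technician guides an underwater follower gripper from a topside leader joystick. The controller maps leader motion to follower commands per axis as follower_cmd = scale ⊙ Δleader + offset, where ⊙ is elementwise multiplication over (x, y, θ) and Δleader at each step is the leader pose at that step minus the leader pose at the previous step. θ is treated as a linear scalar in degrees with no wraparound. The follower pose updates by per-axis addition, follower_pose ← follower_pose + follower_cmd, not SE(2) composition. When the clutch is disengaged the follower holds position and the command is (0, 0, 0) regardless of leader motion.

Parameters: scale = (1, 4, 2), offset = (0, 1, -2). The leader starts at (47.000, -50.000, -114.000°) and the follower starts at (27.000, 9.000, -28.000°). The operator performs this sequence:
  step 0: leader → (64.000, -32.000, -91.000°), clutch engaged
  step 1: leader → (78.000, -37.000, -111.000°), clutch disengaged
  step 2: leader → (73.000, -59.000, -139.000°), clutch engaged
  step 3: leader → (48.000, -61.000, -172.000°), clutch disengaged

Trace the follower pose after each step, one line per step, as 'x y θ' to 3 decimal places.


44.000 82.000 16.000
44.000 82.000 16.000
39.000 -5.000 -42.000
39.000 -5.000 -42.000

step 0: Δleader=(17.000, 18.000, 23.000°), engaged; cmd=(17.000, 73.000, 44.000°) → follower=(44.000, 82.000, 16.000°)
step 1: Δleader=(14.000, -5.000, -20.000°), disengaged; cmd=(0,0,0) → follower holds at (44.000, 82.000, 16.000°)
step 2: Δleader=(-5.000, -22.000, -28.000°), engaged; cmd=(-5.000, -87.000, -58.000°) → follower=(39.000, -5.000, -42.000°)
step 3: Δleader=(-25.000, -2.000, -33.000°), disengaged; cmd=(0,0,0) → follower holds at (39.000, -5.000, -42.000°)


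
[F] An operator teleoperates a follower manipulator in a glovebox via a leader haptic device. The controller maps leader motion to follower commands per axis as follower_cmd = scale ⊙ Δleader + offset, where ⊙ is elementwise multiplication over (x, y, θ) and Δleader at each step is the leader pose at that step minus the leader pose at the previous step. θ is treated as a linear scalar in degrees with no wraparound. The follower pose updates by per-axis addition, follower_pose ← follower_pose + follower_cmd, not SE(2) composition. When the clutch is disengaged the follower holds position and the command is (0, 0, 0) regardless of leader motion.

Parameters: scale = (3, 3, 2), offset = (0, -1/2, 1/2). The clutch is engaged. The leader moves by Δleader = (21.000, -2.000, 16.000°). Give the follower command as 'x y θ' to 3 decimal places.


axis x: 3·21.000 + 0 = 63.000
axis y: 3·-2.000 + -1/2 = -6.500
axis θ: 2·16.000 + 1/2 = 32.500

63.000 -6.500 32.500


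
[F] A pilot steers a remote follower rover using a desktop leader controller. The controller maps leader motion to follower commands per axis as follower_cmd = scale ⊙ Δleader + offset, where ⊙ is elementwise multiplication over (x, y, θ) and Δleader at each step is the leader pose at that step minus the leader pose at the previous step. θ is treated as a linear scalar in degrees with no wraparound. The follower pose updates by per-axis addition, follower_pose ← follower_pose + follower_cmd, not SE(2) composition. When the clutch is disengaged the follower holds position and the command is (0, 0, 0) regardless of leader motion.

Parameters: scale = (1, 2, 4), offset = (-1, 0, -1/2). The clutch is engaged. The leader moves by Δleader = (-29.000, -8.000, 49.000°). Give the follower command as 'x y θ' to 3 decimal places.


axis x: 1·-29.000 + -1 = -30.000
axis y: 2·-8.000 + 0 = -16.000
axis θ: 4·49.000 + -1/2 = 195.500

-30.000 -16.000 195.500


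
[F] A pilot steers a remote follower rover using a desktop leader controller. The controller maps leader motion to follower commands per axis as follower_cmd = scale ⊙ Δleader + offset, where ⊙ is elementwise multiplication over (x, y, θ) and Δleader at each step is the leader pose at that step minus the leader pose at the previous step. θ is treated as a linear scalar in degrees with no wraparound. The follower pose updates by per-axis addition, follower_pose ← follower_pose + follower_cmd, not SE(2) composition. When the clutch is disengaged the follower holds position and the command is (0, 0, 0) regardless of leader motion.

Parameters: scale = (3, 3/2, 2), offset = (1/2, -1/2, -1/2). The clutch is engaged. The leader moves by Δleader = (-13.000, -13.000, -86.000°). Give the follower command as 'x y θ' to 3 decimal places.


-38.500 -20.000 -172.500

axis x: 3·-13.000 + 1/2 = -38.500
axis y: 3/2·-13.000 + -1/2 = -20.000
axis θ: 2·-86.000 + -1/2 = -172.500


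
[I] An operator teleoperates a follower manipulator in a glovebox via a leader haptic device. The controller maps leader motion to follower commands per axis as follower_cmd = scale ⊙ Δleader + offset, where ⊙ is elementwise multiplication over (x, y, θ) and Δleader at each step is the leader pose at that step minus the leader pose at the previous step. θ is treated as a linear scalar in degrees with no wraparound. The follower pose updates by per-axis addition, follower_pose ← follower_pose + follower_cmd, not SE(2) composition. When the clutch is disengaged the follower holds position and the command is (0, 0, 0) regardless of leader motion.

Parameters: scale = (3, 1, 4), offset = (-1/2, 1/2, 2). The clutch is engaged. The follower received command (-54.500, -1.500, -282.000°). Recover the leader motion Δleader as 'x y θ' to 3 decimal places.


axis x: (-54.500 − -1/2) / (3) = -18.000
axis y: (-1.500 − 1/2) / (1) = -2.000
axis θ: (-282.000 − 2) / (4) = -71.000

-18.000 -2.000 -71.000


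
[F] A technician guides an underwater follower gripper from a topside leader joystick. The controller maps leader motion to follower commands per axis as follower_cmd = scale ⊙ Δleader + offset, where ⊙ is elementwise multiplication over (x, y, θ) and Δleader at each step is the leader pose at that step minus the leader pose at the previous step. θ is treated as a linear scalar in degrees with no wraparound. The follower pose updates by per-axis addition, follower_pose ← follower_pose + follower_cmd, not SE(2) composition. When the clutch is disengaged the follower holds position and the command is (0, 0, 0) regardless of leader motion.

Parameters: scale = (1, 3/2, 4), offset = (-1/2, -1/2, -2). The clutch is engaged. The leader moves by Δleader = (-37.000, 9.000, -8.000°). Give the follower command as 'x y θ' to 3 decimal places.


-37.500 13.000 -34.000

axis x: 1·-37.000 + -1/2 = -37.500
axis y: 3/2·9.000 + -1/2 = 13.000
axis θ: 4·-8.000 + -2 = -34.000


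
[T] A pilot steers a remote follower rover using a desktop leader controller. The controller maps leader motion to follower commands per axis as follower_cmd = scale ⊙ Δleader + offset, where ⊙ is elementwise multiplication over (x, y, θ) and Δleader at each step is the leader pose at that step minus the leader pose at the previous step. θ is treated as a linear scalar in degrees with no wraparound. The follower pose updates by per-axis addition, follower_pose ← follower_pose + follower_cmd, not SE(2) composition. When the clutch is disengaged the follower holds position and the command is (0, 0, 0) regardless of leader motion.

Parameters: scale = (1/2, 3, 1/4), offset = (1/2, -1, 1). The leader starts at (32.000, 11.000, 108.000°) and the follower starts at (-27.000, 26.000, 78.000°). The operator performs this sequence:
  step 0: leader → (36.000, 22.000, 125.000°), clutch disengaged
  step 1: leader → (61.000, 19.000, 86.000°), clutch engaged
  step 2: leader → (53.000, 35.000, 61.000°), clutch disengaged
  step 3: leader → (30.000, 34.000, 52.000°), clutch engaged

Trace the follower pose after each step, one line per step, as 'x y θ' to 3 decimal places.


step 0: Δleader=(4.000, 11.000, 17.000°), disengaged; cmd=(0,0,0) → follower holds at (-27.000, 26.000, 78.000°)
step 1: Δleader=(25.000, -3.000, -39.000°), engaged; cmd=(13.000, -10.000, -8.750°) → follower=(-14.000, 16.000, 69.250°)
step 2: Δleader=(-8.000, 16.000, -25.000°), disengaged; cmd=(0,0,0) → follower holds at (-14.000, 16.000, 69.250°)
step 3: Δleader=(-23.000, -1.000, -9.000°), engaged; cmd=(-11.000, -4.000, -1.250°) → follower=(-25.000, 12.000, 68.000°)

-27.000 26.000 78.000
-14.000 16.000 69.250
-14.000 16.000 69.250
-25.000 12.000 68.000


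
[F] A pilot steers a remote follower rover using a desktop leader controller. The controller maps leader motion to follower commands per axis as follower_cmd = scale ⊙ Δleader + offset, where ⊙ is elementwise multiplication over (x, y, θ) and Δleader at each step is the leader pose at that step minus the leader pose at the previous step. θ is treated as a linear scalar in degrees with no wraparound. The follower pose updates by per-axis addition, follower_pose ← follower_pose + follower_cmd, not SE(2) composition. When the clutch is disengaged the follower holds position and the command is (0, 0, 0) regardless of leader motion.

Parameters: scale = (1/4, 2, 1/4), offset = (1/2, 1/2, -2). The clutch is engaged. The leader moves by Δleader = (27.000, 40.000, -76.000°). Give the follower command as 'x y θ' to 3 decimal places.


axis x: 1/4·27.000 + 1/2 = 7.250
axis y: 2·40.000 + 1/2 = 80.500
axis θ: 1/4·-76.000 + -2 = -21.000

7.250 80.500 -21.000


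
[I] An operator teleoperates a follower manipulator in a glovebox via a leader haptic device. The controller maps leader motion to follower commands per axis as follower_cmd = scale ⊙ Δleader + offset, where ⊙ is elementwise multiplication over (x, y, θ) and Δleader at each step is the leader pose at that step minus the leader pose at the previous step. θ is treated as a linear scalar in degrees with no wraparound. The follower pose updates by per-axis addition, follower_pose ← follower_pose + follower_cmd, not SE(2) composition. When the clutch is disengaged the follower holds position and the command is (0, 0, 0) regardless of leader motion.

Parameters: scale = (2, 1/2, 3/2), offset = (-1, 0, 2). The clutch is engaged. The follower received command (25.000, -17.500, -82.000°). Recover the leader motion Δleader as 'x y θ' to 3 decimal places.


13.000 -35.000 -56.000

axis x: (25.000 − -1) / (2) = 13.000
axis y: (-17.500 − 0) / (1/2) = -35.000
axis θ: (-82.000 − 2) / (3/2) = -56.000
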